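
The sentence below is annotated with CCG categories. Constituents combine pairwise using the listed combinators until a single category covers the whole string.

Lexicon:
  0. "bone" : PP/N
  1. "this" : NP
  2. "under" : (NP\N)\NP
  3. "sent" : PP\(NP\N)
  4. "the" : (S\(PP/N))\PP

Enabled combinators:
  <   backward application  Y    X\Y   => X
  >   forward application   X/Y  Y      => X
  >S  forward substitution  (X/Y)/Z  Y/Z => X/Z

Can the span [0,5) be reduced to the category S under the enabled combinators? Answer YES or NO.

YES

[0,5] S   <
  [0,1] "bone" : PP/N
  [1,5] S\(PP/N)   <
    [1,4] PP   <
      [1,3] NP\N   <
        [1,2] "this" : NP
        [2,3] "under" : (NP\N)\NP
      [3,4] "sent" : PP\(NP\N)
    [4,5] "the" : (S\(PP/N))\PP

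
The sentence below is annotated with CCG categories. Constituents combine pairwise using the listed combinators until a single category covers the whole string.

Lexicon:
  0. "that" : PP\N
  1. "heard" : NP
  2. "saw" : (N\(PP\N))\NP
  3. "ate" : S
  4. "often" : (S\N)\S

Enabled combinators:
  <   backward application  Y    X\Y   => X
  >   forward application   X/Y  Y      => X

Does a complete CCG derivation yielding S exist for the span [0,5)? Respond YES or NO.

[0,5] S   <
  [0,3] N   <
    [0,1] "that" : PP\N
    [1,3] N\(PP\N)   <
      [1,2] "heard" : NP
      [2,3] "saw" : (N\(PP\N))\NP
  [3,5] S\N   <
    [3,4] "ate" : S
    [4,5] "often" : (S\N)\S

YES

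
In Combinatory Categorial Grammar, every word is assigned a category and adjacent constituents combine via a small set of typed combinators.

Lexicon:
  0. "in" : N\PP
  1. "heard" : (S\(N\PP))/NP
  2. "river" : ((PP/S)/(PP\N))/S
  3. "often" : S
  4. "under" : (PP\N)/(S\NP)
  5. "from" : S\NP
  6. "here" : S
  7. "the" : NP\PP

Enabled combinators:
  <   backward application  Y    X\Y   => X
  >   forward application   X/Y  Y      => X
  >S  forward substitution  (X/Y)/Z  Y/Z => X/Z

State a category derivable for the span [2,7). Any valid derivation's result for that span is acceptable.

[0,8] S   <
  [0,1] "in" : N\PP
  [1,8] S\(N\PP)   >
    [1,2] "heard" : (S\(N\PP))/NP
    [2,8] NP   <
      [2,7] PP   >
        [2,6] PP/S   >
          [2,4] (PP/S)/(PP\N)   >
            [2,3] "river" : ((PP/S)/(PP\N))/S
            [3,4] "often" : S
          [4,6] PP\N   >
            [4,5] "under" : (PP\N)/(S\NP)
            [5,6] "from" : S\NP
        [6,7] "here" : S
      [7,8] "the" : NP\PP

PP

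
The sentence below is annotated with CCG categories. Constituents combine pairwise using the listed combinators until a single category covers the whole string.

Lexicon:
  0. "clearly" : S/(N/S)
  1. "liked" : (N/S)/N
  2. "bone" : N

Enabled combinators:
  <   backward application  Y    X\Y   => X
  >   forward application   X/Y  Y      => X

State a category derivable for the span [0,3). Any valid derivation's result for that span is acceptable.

S

[0,3] S   >
  [0,1] "clearly" : S/(N/S)
  [1,3] N/S   >
    [1,2] "liked" : (N/S)/N
    [2,3] "bone" : N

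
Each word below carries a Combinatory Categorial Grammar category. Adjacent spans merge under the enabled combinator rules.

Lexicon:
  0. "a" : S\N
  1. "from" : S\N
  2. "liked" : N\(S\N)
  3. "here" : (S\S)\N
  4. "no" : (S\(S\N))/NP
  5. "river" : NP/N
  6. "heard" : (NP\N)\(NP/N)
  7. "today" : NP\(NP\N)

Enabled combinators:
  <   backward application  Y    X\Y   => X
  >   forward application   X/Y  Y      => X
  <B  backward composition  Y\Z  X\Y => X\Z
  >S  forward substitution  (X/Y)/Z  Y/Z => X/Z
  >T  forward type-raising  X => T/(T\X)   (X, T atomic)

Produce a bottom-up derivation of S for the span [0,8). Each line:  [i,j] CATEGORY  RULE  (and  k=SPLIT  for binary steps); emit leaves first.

[0,8] S   <
  [0,4] S\N   <B
    [0,1] "a" : S\N
    [1,4] S\S   <
      [1,3] N   <
        [1,2] "from" : S\N
        [2,3] "liked" : N\(S\N)
      [3,4] "here" : (S\S)\N
  [4,8] S\(S\N)   >
    [4,5] "no" : (S\(S\N))/NP
    [5,8] NP   <
      [5,7] NP\N   <
        [5,6] "river" : NP/N
        [6,7] "heard" : (NP\N)\(NP/N)
      [7,8] "today" : NP\(NP\N)

[0,1] S\N  lex  "a"
[1,2] S\N  lex  "from"
[2,3] N\(S\N)  lex  "liked"
[1,3] N  <  k=2
[3,4] (S\S)\N  lex  "here"
[1,4] S\S  <  k=3
[0,4] S\N  <B  k=1
[4,5] (S\(S\N))/NP  lex  "no"
[5,6] NP/N  lex  "river"
[6,7] (NP\N)\(NP/N)  lex  "heard"
[5,7] NP\N  <  k=6
[7,8] NP\(NP\N)  lex  "today"
[5,8] NP  <  k=7
[4,8] S\(S\N)  >  k=5
[0,8] S  <  k=4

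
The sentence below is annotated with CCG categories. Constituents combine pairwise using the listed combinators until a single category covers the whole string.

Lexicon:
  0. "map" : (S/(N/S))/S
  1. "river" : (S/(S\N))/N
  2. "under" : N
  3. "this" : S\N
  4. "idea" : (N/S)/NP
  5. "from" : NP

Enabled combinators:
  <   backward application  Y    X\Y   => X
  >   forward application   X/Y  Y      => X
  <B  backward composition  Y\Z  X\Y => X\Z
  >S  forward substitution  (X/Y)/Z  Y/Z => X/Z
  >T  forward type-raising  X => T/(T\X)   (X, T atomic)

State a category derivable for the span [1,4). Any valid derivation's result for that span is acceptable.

S

[0,6] S   >
  [0,4] S/(N/S)   >
    [0,1] "map" : (S/(N/S))/S
    [1,4] S   >
      [1,3] S/(S\N)   >
        [1,2] "river" : (S/(S\N))/N
        [2,3] "under" : N
      [3,4] "this" : S\N
  [4,6] N/S   >
    [4,5] "idea" : (N/S)/NP
    [5,6] "from" : NP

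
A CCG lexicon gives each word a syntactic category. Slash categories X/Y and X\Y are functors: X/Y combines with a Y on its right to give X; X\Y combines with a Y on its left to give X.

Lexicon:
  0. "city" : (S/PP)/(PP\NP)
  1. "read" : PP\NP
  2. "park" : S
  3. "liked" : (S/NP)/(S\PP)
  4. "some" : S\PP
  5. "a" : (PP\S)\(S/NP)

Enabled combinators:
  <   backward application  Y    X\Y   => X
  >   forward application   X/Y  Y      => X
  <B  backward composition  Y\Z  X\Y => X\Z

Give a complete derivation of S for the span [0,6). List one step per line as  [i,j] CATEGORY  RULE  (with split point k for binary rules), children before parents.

[0,6] S   >
  [0,2] S/PP   >
    [0,1] "city" : (S/PP)/(PP\NP)
    [1,2] "read" : PP\NP
  [2,6] PP   <
    [2,3] "park" : S
    [3,6] PP\S   <
      [3,5] S/NP   >
        [3,4] "liked" : (S/NP)/(S\PP)
        [4,5] "some" : S\PP
      [5,6] "a" : (PP\S)\(S/NP)

[0,1] (S/PP)/(PP\NP)  lex  "city"
[1,2] PP\NP  lex  "read"
[0,2] S/PP  >  k=1
[2,3] S  lex  "park"
[3,4] (S/NP)/(S\PP)  lex  "liked"
[4,5] S\PP  lex  "some"
[3,5] S/NP  >  k=4
[5,6] (PP\S)\(S/NP)  lex  "a"
[3,6] PP\S  <  k=5
[2,6] PP  <  k=3
[0,6] S  >  k=2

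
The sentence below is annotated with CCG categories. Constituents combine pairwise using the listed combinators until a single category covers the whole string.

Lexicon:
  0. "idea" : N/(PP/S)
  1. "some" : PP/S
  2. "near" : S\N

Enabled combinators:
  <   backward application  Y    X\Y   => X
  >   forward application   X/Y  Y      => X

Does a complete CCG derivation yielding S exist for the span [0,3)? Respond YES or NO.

[0,3] S   <
  [0,2] N   >
    [0,1] "idea" : N/(PP/S)
    [1,2] "some" : PP/S
  [2,3] "near" : S\N

YES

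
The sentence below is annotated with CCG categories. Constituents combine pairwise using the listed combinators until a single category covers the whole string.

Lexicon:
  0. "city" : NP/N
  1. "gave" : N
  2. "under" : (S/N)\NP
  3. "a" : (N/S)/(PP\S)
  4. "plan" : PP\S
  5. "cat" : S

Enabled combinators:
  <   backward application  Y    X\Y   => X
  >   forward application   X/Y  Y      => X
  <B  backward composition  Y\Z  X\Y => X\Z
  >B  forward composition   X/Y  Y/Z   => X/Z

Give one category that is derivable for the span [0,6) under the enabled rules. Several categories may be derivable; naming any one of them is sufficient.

S

[0,6] S   >
  [0,3] S/N   <
    [0,2] NP   >
      [0,1] "city" : NP/N
      [1,2] "gave" : N
    [2,3] "under" : (S/N)\NP
  [3,6] N   >
    [3,5] N/S   >
      [3,4] "a" : (N/S)/(PP\S)
      [4,5] "plan" : PP\S
    [5,6] "cat" : S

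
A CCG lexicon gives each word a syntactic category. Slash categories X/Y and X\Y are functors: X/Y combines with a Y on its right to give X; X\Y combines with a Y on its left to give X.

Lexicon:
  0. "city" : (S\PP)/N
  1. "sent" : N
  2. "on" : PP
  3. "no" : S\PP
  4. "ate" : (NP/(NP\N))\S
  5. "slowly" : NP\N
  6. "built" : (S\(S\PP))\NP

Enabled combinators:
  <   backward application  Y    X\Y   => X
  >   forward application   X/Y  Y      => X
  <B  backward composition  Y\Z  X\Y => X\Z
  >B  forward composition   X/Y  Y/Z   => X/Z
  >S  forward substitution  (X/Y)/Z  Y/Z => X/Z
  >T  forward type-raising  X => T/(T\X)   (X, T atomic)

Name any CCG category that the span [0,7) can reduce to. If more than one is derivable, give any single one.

S

[0,7] S   <
  [0,2] S\PP   >
    [0,1] "city" : (S\PP)/N
    [1,2] "sent" : N
  [2,7] S\(S\PP)   <
    [2,6] NP   >
      [2,5] NP/(NP\N)   <
        [2,4] S   <
          [2,3] "on" : PP
          [3,4] "no" : S\PP
        [4,5] "ate" : (NP/(NP\N))\S
      [5,6] "slowly" : NP\N
    [6,7] "built" : (S\(S\PP))\NP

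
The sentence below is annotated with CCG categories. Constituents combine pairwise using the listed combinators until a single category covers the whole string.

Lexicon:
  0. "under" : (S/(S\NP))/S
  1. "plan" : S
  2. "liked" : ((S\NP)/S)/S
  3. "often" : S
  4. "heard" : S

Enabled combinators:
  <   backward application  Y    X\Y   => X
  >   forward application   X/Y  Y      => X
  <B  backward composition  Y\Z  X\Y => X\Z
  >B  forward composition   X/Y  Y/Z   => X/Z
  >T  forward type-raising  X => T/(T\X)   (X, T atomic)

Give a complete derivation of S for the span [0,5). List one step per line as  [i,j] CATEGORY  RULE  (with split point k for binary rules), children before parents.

[0,1] (S/(S\NP))/S  lex  "under"
[1,2] S  lex  "plan"
[0,2] S/(S\NP)  >  k=1
[2,3] ((S\NP)/S)/S  lex  "liked"
[3,4] S  lex  "often"
[2,4] (S\NP)/S  >  k=3
[4,5] S  lex  "heard"
[2,5] S\NP  >  k=4
[0,5] S  >  k=2

[0,5] S   >
  [0,2] S/(S\NP)   >
    [0,1] "under" : (S/(S\NP))/S
    [1,2] "plan" : S
  [2,5] S\NP   >
    [2,4] (S\NP)/S   >
      [2,3] "liked" : ((S\NP)/S)/S
      [3,4] "often" : S
    [4,5] "heard" : S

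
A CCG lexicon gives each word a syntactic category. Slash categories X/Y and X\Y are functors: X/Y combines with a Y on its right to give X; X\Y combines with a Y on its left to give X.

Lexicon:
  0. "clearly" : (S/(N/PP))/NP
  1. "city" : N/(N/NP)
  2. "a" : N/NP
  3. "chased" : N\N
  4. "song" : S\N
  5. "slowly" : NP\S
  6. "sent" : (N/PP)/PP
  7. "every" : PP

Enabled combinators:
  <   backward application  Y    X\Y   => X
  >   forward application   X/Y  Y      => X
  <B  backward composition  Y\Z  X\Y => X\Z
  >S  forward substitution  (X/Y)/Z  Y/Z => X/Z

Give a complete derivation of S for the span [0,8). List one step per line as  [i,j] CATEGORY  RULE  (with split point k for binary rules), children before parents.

[0,8] S   >
  [0,6] S/(N/PP)   >
    [0,1] "clearly" : (S/(N/PP))/NP
    [1,6] NP   <
      [1,5] S   <
        [1,3] N   >
          [1,2] "city" : N/(N/NP)
          [2,3] "a" : N/NP
        [3,5] S\N   <B
          [3,4] "chased" : N\N
          [4,5] "song" : S\N
      [5,6] "slowly" : NP\S
  [6,8] N/PP   >
    [6,7] "sent" : (N/PP)/PP
    [7,8] "every" : PP

[0,1] (S/(N/PP))/NP  lex  "clearly"
[1,2] N/(N/NP)  lex  "city"
[2,3] N/NP  lex  "a"
[1,3] N  >  k=2
[3,4] N\N  lex  "chased"
[4,5] S\N  lex  "song"
[3,5] S\N  <B  k=4
[1,5] S  <  k=3
[5,6] NP\S  lex  "slowly"
[1,6] NP  <  k=5
[0,6] S/(N/PP)  >  k=1
[6,7] (N/PP)/PP  lex  "sent"
[7,8] PP  lex  "every"
[6,8] N/PP  >  k=7
[0,8] S  >  k=6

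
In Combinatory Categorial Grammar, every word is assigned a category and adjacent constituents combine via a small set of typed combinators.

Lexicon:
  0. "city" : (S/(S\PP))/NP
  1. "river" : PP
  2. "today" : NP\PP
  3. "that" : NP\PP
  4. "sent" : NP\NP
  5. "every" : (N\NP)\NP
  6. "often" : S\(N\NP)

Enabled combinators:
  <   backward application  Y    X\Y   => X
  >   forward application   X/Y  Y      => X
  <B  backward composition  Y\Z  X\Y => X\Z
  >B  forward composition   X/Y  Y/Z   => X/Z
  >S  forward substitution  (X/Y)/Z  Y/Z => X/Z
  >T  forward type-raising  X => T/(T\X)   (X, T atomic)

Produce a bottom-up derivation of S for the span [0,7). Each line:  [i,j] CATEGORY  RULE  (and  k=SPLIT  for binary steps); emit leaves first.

[0,7] S   >
  [0,3] S/(S\PP)   >
    [0,1] "city" : (S/(S\PP))/NP
    [1,3] NP   <
      [1,2] "river" : PP
      [2,3] "today" : NP\PP
  [3,7] S\PP   <B
    [3,5] NP\PP   <B
      [3,4] "that" : NP\PP
      [4,5] "sent" : NP\NP
    [5,7] S\NP   <B
      [5,6] "every" : (N\NP)\NP
      [6,7] "often" : S\(N\NP)

[0,1] (S/(S\PP))/NP  lex  "city"
[1,2] PP  lex  "river"
[2,3] NP\PP  lex  "today"
[1,3] NP  <  k=2
[0,3] S/(S\PP)  >  k=1
[3,4] NP\PP  lex  "that"
[4,5] NP\NP  lex  "sent"
[3,5] NP\PP  <B  k=4
[5,6] (N\NP)\NP  lex  "every"
[6,7] S\(N\NP)  lex  "often"
[5,7] S\NP  <B  k=6
[3,7] S\PP  <B  k=5
[0,7] S  >  k=3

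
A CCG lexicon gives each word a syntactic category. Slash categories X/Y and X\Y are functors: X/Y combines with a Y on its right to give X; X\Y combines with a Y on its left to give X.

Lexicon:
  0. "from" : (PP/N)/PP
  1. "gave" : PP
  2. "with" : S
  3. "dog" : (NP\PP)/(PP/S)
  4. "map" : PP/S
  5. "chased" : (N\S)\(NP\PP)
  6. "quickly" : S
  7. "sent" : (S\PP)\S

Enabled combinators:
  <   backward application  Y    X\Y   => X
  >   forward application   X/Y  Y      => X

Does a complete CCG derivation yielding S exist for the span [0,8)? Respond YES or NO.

[0,8] S   <
  [0,6] PP   >
    [0,2] PP/N   >
      [0,1] "from" : (PP/N)/PP
      [1,2] "gave" : PP
    [2,6] N   <
      [2,3] "with" : S
      [3,6] N\S   <
        [3,5] NP\PP   >
          [3,4] "dog" : (NP\PP)/(PP/S)
          [4,5] "map" : PP/S
        [5,6] "chased" : (N\S)\(NP\PP)
  [6,8] S\PP   <
    [6,7] "quickly" : S
    [7,8] "sent" : (S\PP)\S

YES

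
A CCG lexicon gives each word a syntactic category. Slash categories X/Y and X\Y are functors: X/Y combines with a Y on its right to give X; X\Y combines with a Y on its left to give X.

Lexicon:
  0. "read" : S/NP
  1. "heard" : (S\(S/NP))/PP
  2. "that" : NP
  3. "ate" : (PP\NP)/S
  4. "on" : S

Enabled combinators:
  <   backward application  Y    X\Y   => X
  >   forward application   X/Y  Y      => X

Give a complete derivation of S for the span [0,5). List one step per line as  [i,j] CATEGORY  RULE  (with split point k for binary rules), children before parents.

[0,5] S   <
  [0,1] "read" : S/NP
  [1,5] S\(S/NP)   >
    [1,2] "heard" : (S\(S/NP))/PP
    [2,5] PP   <
      [2,3] "that" : NP
      [3,5] PP\NP   >
        [3,4] "ate" : (PP\NP)/S
        [4,5] "on" : S

[0,1] S/NP  lex  "read"
[1,2] (S\(S/NP))/PP  lex  "heard"
[2,3] NP  lex  "that"
[3,4] (PP\NP)/S  lex  "ate"
[4,5] S  lex  "on"
[3,5] PP\NP  >  k=4
[2,5] PP  <  k=3
[1,5] S\(S/NP)  >  k=2
[0,5] S  <  k=1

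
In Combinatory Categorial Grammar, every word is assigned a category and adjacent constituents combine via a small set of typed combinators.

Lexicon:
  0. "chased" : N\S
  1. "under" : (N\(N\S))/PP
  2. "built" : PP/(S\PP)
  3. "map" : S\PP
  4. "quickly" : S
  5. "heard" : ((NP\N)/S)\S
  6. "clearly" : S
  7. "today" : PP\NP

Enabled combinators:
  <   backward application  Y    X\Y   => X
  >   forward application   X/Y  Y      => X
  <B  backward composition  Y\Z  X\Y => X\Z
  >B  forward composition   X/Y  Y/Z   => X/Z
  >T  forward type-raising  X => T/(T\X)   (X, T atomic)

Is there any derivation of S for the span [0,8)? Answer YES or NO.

NO

N\S (N\(N\S))/PP PP/(S\PP) S\PP S ((NP\N)/S)\S S PP\NP
CKY chart[0,8] = {N/(N\PP), NP/(NP\PP), PP, PP/(PP\PP), S/(S\PP)}; S ∉ chart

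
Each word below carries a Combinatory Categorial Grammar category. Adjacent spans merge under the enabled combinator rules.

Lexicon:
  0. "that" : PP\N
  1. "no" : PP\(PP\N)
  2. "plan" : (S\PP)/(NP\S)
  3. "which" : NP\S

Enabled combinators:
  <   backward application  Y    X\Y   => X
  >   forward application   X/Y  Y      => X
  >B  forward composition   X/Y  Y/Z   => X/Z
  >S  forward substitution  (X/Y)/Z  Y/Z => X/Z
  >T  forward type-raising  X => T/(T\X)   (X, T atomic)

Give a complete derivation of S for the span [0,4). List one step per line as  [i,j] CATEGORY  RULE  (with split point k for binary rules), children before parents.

[0,1] PP\N  lex  "that"
[1,2] PP\(PP\N)  lex  "no"
[0,2] PP  <  k=1
[2,3] (S\PP)/(NP\S)  lex  "plan"
[3,4] NP\S  lex  "which"
[2,4] S\PP  >  k=3
[0,4] S  <  k=2

[0,4] S   <
  [0,2] PP   <
    [0,1] "that" : PP\N
    [1,2] "no" : PP\(PP\N)
  [2,4] S\PP   >
    [2,3] "plan" : (S\PP)/(NP\S)
    [3,4] "which" : NP\S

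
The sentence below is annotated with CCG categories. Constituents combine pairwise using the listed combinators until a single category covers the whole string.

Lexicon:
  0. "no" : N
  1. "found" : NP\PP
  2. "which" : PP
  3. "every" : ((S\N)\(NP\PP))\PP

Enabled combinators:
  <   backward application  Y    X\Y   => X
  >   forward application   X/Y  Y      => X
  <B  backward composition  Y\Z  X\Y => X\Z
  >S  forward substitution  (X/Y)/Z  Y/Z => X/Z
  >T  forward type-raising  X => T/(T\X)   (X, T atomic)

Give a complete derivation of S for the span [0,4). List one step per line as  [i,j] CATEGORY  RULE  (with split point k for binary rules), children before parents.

[0,4] S   >
  [0,1] S/(S\N)   >T
    [0,1] "no" : N
  [1,4] S\N   <
    [1,2] "found" : NP\PP
    [2,4] (S\N)\(NP\PP)   <
      [2,3] "which" : PP
      [3,4] "every" : ((S\N)\(NP\PP))\PP

[0,1] N  lex  "no"
[0,1] S/(S\N)  >T
[1,2] NP\PP  lex  "found"
[2,3] PP  lex  "which"
[3,4] ((S\N)\(NP\PP))\PP  lex  "every"
[2,4] (S\N)\(NP\PP)  <  k=3
[1,4] S\N  <  k=2
[0,4] S  >  k=1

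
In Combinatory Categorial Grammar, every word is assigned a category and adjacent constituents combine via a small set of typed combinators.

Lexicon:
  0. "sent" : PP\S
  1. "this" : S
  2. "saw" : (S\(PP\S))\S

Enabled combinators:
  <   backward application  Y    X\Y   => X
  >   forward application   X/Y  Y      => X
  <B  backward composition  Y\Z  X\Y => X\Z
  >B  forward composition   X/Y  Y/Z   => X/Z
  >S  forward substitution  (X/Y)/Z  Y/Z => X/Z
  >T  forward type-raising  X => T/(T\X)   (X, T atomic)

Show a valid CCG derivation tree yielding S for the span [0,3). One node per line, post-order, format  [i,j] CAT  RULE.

[0,3] S   <
  [0,1] "sent" : PP\S
  [1,3] S\(PP\S)   <
    [1,2] "this" : S
    [2,3] "saw" : (S\(PP\S))\S

[0,1] PP\S  lex  "sent"
[1,2] S  lex  "this"
[2,3] (S\(PP\S))\S  lex  "saw"
[1,3] S\(PP\S)  <  k=2
[0,3] S  <  k=1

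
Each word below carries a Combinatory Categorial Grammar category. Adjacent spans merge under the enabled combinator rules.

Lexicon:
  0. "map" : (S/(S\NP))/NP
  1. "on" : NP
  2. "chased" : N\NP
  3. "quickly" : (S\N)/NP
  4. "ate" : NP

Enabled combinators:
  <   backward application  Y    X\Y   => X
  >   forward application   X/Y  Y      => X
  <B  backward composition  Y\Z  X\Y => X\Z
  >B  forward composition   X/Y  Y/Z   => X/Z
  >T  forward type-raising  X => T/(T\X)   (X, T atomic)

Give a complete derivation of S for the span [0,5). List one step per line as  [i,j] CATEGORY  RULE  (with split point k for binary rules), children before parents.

[0,1] (S/(S\NP))/NP  lex  "map"
[1,2] NP  lex  "on"
[0,2] S/(S\NP)  >  k=1
[2,3] N\NP  lex  "chased"
[3,4] (S\N)/NP  lex  "quickly"
[4,5] NP  lex  "ate"
[3,5] S\N  >  k=4
[2,5] S\NP  <B  k=3
[0,5] S  >  k=2

[0,5] S   >
  [0,2] S/(S\NP)   >
    [0,1] "map" : (S/(S\NP))/NP
    [1,2] "on" : NP
  [2,5] S\NP   <B
    [2,3] "chased" : N\NP
    [3,5] S\N   >
      [3,4] "quickly" : (S\N)/NP
      [4,5] "ate" : NP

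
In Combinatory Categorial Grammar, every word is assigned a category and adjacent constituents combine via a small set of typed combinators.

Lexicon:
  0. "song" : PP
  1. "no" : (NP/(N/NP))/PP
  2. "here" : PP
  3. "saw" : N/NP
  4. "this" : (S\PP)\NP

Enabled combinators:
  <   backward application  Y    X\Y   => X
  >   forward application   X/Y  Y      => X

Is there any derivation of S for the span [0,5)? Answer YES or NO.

[0,5] S   <
  [0,1] "song" : PP
  [1,5] S\PP   <
    [1,4] NP   >
      [1,3] NP/(N/NP)   >
        [1,2] "no" : (NP/(N/NP))/PP
        [2,3] "here" : PP
      [3,4] "saw" : N/NP
    [4,5] "this" : (S\PP)\NP

YES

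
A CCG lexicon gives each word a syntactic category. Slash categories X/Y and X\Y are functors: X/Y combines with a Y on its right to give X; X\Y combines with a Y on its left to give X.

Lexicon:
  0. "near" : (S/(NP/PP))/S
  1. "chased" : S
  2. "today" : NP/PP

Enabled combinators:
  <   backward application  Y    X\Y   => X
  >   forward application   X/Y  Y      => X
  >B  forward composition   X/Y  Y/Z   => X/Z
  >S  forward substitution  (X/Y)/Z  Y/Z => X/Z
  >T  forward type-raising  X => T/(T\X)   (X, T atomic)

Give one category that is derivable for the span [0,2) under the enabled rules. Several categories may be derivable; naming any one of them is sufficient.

S/(NP/PP)

[0,3] S   >
  [0,2] S/(NP/PP)   >
    [0,1] "near" : (S/(NP/PP))/S
    [1,2] "chased" : S
  [2,3] "today" : NP/PP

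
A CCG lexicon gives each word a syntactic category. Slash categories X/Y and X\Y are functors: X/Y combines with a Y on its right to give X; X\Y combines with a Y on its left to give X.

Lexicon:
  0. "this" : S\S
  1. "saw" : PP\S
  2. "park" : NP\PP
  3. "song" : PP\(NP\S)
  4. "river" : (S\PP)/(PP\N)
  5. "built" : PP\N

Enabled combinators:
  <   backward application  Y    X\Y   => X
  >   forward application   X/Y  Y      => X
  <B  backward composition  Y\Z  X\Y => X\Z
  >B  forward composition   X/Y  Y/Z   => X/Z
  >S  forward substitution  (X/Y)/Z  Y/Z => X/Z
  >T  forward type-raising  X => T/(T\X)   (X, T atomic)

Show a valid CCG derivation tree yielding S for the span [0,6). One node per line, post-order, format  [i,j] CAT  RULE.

[0,1] S\S  lex  "this"
[1,2] PP\S  lex  "saw"
[0,2] PP\S  <B  k=1
[2,3] NP\PP  lex  "park"
[0,3] NP\S  <B  k=2
[3,4] PP\(NP\S)  lex  "song"
[0,4] PP  <  k=3
[4,5] (S\PP)/(PP\N)  lex  "river"
[5,6] PP\N  lex  "built"
[4,6] S\PP  >  k=5
[0,6] S  <  k=4

[0,6] S   <
  [0,4] PP   <
    [0,3] NP\S   <B
      [0,2] PP\S   <B
        [0,1] "this" : S\S
        [1,2] "saw" : PP\S
      [2,3] "park" : NP\PP
    [3,4] "song" : PP\(NP\S)
  [4,6] S\PP   >
    [4,5] "river" : (S\PP)/(PP\N)
    [5,6] "built" : PP\N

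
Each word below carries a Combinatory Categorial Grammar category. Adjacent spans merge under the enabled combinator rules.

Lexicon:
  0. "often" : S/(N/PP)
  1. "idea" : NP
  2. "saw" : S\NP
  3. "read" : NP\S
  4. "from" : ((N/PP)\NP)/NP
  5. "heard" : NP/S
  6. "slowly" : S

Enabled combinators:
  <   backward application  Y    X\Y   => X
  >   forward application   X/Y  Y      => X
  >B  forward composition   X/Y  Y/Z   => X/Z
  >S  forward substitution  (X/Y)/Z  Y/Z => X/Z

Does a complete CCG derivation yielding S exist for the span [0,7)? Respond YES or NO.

YES

[0,7] S   >
  [0,1] "often" : S/(N/PP)
  [1,7] N/PP   <
    [1,4] NP   <
      [1,3] S   <
        [1,2] "idea" : NP
        [2,3] "saw" : S\NP
      [3,4] "read" : NP\S
    [4,7] (N/PP)\NP   >
      [4,5] "from" : ((N/PP)\NP)/NP
      [5,7] NP   >
        [5,6] "heard" : NP/S
        [6,7] "slowly" : S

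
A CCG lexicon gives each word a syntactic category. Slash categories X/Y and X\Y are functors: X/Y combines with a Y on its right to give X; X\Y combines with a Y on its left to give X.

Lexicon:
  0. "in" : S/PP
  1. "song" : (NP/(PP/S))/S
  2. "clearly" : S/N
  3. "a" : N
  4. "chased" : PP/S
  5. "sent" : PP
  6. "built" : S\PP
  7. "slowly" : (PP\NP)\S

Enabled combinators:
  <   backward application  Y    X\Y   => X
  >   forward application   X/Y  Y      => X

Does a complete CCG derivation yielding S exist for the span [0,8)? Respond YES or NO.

[0,8] S   >
  [0,1] "in" : S/PP
  [1,8] PP   <
    [1,5] NP   >
      [1,4] NP/(PP/S)   >
        [1,2] "song" : (NP/(PP/S))/S
        [2,4] S   >
          [2,3] "clearly" : S/N
          [3,4] "a" : N
      [4,5] "chased" : PP/S
    [5,8] PP\NP   <
      [5,7] S   <
        [5,6] "sent" : PP
        [6,7] "built" : S\PP
      [7,8] "slowly" : (PP\NP)\S

YES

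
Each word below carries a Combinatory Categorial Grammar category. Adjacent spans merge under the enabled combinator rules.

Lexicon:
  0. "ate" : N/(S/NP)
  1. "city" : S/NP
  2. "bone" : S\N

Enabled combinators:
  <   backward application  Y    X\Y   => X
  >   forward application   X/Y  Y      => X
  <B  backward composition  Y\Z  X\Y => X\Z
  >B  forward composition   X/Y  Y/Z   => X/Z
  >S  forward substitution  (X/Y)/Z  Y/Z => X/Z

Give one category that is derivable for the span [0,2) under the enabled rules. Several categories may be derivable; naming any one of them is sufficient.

[0,3] S   <
  [0,2] N   >
    [0,1] "ate" : N/(S/NP)
    [1,2] "city" : S/NP
  [2,3] "bone" : S\N

N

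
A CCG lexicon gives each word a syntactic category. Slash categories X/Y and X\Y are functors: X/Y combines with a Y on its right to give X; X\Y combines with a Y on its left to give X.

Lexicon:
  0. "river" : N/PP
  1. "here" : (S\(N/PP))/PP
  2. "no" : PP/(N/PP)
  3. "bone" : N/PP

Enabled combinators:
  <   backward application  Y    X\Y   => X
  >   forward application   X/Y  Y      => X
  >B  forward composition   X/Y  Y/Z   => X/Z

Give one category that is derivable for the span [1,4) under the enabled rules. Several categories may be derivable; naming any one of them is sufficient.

S\(N/PP)

[0,4] S   <
  [0,1] "river" : N/PP
  [1,4] S\(N/PP)   >
    [1,2] "here" : (S\(N/PP))/PP
    [2,4] PP   >
      [2,3] "no" : PP/(N/PP)
      [3,4] "bone" : N/PP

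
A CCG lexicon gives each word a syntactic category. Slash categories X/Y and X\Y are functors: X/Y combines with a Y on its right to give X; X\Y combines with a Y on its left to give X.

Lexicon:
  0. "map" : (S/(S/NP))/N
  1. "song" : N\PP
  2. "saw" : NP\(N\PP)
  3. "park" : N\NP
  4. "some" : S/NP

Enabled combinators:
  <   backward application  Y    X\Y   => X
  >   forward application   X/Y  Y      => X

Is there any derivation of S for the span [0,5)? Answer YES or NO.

YES

[0,5] S   >
  [0,4] S/(S/NP)   >
    [0,1] "map" : (S/(S/NP))/N
    [1,4] N   <
      [1,3] NP   <
        [1,2] "song" : N\PP
        [2,3] "saw" : NP\(N\PP)
      [3,4] "park" : N\NP
  [4,5] "some" : S/NP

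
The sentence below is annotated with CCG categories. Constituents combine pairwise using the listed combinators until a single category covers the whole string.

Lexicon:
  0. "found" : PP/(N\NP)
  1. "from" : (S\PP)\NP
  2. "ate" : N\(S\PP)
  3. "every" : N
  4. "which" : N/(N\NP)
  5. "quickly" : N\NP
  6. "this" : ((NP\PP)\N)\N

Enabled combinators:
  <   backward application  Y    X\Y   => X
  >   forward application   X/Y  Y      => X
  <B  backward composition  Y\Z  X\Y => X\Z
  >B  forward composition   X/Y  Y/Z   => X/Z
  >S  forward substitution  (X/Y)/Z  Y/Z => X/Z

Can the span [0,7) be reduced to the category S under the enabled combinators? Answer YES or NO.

PP/(N\NP) (S\PP)\NP N\(S\PP) N N/(N\NP) N\NP ((NP\PP)\N)\N
CKY chart[0,7] = {NP}; S ∉ chart

NO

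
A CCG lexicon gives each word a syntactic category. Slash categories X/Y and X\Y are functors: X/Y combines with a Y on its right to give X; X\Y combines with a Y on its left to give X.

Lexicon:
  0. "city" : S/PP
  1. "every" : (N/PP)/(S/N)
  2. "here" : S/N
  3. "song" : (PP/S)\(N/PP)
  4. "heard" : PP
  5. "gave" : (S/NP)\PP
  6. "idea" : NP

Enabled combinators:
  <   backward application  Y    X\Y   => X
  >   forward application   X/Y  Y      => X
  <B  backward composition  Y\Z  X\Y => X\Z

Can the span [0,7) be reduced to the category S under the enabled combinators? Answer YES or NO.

[0,7] S   >
  [0,1] "city" : S/PP
  [1,7] PP   >
    [1,4] PP/S   <
      [1,3] N/PP   >
        [1,2] "every" : (N/PP)/(S/N)
        [2,3] "here" : S/N
      [3,4] "song" : (PP/S)\(N/PP)
    [4,7] S   >
      [4,6] S/NP   <
        [4,5] "heard" : PP
        [5,6] "gave" : (S/NP)\PP
      [6,7] "idea" : NP

YES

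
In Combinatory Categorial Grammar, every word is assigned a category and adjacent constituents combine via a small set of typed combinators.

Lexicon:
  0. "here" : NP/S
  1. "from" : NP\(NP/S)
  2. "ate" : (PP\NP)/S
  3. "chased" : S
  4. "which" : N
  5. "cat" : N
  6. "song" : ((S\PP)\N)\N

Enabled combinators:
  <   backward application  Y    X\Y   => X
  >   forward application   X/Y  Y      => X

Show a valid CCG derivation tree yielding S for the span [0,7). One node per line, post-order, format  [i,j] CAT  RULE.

[0,7] S   <
  [0,4] PP   <
    [0,2] NP   <
      [0,1] "here" : NP/S
      [1,2] "from" : NP\(NP/S)
    [2,4] PP\NP   >
      [2,3] "ate" : (PP\NP)/S
      [3,4] "chased" : S
  [4,7] S\PP   <
    [4,5] "which" : N
    [5,7] (S\PP)\N   <
      [5,6] "cat" : N
      [6,7] "song" : ((S\PP)\N)\N

[0,1] NP/S  lex  "here"
[1,2] NP\(NP/S)  lex  "from"
[0,2] NP  <  k=1
[2,3] (PP\NP)/S  lex  "ate"
[3,4] S  lex  "chased"
[2,4] PP\NP  >  k=3
[0,4] PP  <  k=2
[4,5] N  lex  "which"
[5,6] N  lex  "cat"
[6,7] ((S\PP)\N)\N  lex  "song"
[5,7] (S\PP)\N  <  k=6
[4,7] S\PP  <  k=5
[0,7] S  <  k=4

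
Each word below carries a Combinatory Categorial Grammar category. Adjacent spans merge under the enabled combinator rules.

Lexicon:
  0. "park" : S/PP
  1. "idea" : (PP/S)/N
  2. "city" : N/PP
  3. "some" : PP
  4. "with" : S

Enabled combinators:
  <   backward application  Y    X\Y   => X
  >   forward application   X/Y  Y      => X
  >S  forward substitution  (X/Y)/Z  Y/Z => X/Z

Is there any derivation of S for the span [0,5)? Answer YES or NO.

[0,5] S   >
  [0,1] "park" : S/PP
  [1,5] PP   >
    [1,4] PP/S   >
      [1,2] "idea" : (PP/S)/N
      [2,4] N   >
        [2,3] "city" : N/PP
        [3,4] "some" : PP
    [4,5] "with" : S

YES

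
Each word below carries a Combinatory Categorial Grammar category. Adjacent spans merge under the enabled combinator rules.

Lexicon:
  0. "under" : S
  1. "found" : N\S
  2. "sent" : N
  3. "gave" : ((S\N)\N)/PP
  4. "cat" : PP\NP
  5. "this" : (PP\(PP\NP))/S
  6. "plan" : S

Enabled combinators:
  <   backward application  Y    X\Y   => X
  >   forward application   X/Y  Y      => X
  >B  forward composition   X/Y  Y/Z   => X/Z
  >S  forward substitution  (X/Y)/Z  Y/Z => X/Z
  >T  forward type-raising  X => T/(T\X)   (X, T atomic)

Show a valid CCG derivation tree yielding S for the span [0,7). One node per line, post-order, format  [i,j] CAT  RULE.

[0,7] S   <
  [0,2] N   <
    [0,1] "under" : S
    [1,2] "found" : N\S
  [2,7] S\N   <
    [2,3] "sent" : N
    [3,7] (S\N)\N   >
      [3,4] "gave" : ((S\N)\N)/PP
      [4,7] PP   <
        [4,5] "cat" : PP\NP
        [5,7] PP\(PP\NP)   >
          [5,6] "this" : (PP\(PP\NP))/S
          [6,7] "plan" : S

[0,1] S  lex  "under"
[1,2] N\S  lex  "found"
[0,2] N  <  k=1
[2,3] N  lex  "sent"
[3,4] ((S\N)\N)/PP  lex  "gave"
[4,5] PP\NP  lex  "cat"
[5,6] (PP\(PP\NP))/S  lex  "this"
[6,7] S  lex  "plan"
[5,7] PP\(PP\NP)  >  k=6
[4,7] PP  <  k=5
[3,7] (S\N)\N  >  k=4
[2,7] S\N  <  k=3
[0,7] S  <  k=2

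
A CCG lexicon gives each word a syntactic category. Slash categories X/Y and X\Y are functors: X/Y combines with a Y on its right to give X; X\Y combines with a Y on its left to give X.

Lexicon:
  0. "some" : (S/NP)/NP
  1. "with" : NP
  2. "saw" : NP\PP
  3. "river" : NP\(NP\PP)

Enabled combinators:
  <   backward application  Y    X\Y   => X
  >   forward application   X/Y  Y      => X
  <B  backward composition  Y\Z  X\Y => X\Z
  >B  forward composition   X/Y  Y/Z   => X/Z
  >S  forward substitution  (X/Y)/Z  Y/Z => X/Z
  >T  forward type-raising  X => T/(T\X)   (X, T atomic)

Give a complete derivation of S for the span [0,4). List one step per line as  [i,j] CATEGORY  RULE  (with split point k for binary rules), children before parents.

[0,4] S   >
  [0,2] S/NP   >
    [0,1] "some" : (S/NP)/NP
    [1,2] "with" : NP
  [2,4] NP   <
    [2,3] "saw" : NP\PP
    [3,4] "river" : NP\(NP\PP)

[0,1] (S/NP)/NP  lex  "some"
[1,2] NP  lex  "with"
[0,2] S/NP  >  k=1
[2,3] NP\PP  lex  "saw"
[3,4] NP\(NP\PP)  lex  "river"
[2,4] NP  <  k=3
[0,4] S  >  k=2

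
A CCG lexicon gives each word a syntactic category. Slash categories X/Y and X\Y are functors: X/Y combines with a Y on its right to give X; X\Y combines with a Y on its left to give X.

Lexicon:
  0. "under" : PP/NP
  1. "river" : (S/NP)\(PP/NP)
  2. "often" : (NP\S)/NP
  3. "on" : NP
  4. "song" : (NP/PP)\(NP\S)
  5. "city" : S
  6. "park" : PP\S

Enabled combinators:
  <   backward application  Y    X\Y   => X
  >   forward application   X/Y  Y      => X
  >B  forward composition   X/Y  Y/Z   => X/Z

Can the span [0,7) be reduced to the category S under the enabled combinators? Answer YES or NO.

[0,7] S   >
  [0,5] S/PP   >B
    [0,2] S/NP   <
      [0,1] "under" : PP/NP
      [1,2] "river" : (S/NP)\(PP/NP)
    [2,5] NP/PP   <
      [2,4] NP\S   >
        [2,3] "often" : (NP\S)/NP
        [3,4] "on" : NP
      [4,5] "song" : (NP/PP)\(NP\S)
  [5,7] PP   <
    [5,6] "city" : S
    [6,7] "park" : PP\S

YES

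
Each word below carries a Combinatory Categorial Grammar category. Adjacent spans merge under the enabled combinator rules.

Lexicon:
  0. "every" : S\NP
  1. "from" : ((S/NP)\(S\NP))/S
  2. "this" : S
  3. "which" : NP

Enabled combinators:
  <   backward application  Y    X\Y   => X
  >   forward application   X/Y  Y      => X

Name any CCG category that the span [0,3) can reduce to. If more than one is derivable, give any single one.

S/NP

[0,4] S   >
  [0,3] S/NP   <
    [0,1] "every" : S\NP
    [1,3] (S/NP)\(S\NP)   >
      [1,2] "from" : ((S/NP)\(S\NP))/S
      [2,3] "this" : S
  [3,4] "which" : NP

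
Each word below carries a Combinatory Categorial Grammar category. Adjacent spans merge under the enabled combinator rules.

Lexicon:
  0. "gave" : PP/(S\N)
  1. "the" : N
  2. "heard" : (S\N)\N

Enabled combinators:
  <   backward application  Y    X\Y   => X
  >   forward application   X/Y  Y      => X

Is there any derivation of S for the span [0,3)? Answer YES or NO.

NO

PP/(S\N) N (S\N)\N
CKY chart[0,3] = {PP}; S ∉ chart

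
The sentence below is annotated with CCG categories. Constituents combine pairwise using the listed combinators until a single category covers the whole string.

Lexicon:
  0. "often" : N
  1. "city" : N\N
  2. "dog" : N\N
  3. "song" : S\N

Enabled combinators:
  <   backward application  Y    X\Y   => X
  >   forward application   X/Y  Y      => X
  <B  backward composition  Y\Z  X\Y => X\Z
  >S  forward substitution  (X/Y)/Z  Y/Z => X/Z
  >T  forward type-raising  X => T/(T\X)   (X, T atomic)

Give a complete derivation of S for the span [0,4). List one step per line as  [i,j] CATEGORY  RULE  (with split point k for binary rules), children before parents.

[0,4] S   <
  [0,1] "often" : N
  [1,4] S\N   <B
    [1,2] "city" : N\N
    [2,4] S\N   <B
      [2,3] "dog" : N\N
      [3,4] "song" : S\N

[0,1] N  lex  "often"
[1,2] N\N  lex  "city"
[2,3] N\N  lex  "dog"
[3,4] S\N  lex  "song"
[2,4] S\N  <B  k=3
[1,4] S\N  <B  k=2
[0,4] S  <  k=1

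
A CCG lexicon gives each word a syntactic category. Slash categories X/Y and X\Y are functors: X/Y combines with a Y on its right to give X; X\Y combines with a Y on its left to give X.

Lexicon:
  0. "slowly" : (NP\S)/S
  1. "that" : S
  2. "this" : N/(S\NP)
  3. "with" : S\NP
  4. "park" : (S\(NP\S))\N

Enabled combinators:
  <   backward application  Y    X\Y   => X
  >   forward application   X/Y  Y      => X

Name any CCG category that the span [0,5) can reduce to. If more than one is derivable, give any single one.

[0,5] S   <
  [0,2] NP\S   >
    [0,1] "slowly" : (NP\S)/S
    [1,2] "that" : S
  [2,5] S\(NP\S)   <
    [2,4] N   >
      [2,3] "this" : N/(S\NP)
      [3,4] "with" : S\NP
    [4,5] "park" : (S\(NP\S))\N

S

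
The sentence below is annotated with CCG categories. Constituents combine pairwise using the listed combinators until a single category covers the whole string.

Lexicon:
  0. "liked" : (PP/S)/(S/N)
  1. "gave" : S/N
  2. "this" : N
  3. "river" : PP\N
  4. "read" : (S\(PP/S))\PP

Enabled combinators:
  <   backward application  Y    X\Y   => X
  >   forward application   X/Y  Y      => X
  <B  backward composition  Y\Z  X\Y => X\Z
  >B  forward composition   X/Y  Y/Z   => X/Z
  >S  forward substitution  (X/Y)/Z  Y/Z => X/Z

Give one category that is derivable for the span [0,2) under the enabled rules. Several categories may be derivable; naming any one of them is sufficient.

PP/S

[0,5] S   <
  [0,2] PP/S   >
    [0,1] "liked" : (PP/S)/(S/N)
    [1,2] "gave" : S/N
  [2,5] S\(PP/S)   <
    [2,4] PP   <
      [2,3] "this" : N
      [3,4] "river" : PP\N
    [4,5] "read" : (S\(PP/S))\PP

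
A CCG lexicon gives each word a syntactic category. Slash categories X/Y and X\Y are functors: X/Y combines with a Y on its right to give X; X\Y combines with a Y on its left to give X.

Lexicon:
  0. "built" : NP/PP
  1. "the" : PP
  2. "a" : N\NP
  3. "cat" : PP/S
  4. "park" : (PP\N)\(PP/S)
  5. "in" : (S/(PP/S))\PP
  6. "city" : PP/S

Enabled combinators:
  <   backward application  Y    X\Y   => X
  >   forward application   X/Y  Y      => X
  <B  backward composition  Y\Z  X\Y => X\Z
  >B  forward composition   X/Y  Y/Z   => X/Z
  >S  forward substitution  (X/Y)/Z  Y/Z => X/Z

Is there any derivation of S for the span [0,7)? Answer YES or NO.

[0,7] S   >
  [0,6] S/(PP/S)   <
    [0,5] PP   <
      [0,2] NP   >
        [0,1] "built" : NP/PP
        [1,2] "the" : PP
      [2,5] PP\NP   <B
        [2,3] "a" : N\NP
        [3,5] PP\N   <
          [3,4] "cat" : PP/S
          [4,5] "park" : (PP\N)\(PP/S)
    [5,6] "in" : (S/(PP/S))\PP
  [6,7] "city" : PP/S

YES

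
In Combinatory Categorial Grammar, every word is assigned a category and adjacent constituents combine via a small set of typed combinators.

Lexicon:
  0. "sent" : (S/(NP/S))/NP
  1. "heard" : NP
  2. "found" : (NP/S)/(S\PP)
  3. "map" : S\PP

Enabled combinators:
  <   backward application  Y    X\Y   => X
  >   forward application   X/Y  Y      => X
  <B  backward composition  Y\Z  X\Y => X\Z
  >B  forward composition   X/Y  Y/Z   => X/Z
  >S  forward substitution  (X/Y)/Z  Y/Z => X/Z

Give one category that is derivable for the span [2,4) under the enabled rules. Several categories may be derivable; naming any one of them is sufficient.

NP/S

[0,4] S   >
  [0,2] S/(NP/S)   >
    [0,1] "sent" : (S/(NP/S))/NP
    [1,2] "heard" : NP
  [2,4] NP/S   >
    [2,3] "found" : (NP/S)/(S\PP)
    [3,4] "map" : S\PP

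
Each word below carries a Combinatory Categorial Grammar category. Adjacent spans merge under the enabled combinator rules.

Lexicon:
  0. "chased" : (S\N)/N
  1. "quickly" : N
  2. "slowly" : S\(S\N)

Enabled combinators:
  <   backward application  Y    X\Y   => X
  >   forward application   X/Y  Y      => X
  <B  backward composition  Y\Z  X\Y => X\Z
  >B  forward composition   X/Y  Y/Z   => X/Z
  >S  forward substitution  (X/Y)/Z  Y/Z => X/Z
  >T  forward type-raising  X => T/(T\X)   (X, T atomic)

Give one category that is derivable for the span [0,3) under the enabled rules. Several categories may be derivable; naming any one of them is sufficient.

[0,3] S   <
  [0,2] S\N   >
    [0,1] "chased" : (S\N)/N
    [1,2] "quickly" : N
  [2,3] "slowly" : S\(S\N)

S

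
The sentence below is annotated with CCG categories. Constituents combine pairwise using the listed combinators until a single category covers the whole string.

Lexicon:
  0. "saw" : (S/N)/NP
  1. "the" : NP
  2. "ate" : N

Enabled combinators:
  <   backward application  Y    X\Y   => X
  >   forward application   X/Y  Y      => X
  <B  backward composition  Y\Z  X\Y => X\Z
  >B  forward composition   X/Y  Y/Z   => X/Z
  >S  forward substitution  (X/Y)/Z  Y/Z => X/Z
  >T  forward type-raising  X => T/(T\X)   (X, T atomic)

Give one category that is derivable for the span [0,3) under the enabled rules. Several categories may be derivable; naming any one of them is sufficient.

S

[0,3] S   >
  [0,2] S/N   >
    [0,1] "saw" : (S/N)/NP
    [1,2] "the" : NP
  [2,3] "ate" : N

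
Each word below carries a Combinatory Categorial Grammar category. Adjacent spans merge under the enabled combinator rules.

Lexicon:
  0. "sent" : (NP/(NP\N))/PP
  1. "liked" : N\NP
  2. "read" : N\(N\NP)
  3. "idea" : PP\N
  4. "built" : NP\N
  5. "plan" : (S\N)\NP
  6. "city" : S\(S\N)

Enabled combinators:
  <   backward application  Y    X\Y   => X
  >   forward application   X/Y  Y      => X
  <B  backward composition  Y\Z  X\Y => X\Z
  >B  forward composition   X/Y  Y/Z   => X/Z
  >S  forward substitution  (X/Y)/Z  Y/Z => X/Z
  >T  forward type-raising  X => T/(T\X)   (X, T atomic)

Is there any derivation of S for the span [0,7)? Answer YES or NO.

YES

[0,7] S   <
  [0,5] NP   >
    [0,4] NP/(NP\N)   >
      [0,1] "sent" : (NP/(NP\N))/PP
      [1,4] PP   <
        [1,3] N   <
          [1,2] "liked" : N\NP
          [2,3] "read" : N\(N\NP)
        [3,4] "idea" : PP\N
    [4,5] "built" : NP\N
  [5,7] S\NP   <B
    [5,6] "plan" : (S\N)\NP
    [6,7] "city" : S\(S\N)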